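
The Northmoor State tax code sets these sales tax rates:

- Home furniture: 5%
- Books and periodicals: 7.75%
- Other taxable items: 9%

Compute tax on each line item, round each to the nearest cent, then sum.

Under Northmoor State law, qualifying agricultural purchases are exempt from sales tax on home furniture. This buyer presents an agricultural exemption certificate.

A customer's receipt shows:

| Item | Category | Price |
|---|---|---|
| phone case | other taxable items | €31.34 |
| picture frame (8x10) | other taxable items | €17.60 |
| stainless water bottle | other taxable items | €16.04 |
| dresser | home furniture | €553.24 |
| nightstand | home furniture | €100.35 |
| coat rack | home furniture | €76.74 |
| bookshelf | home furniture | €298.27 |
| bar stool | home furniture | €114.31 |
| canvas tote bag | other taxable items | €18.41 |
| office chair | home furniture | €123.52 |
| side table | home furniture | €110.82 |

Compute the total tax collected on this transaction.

Phone case €31.34: other taxable items → 9% → €2.82
Picture frame (8x10) €17.60: other taxable items → 9% → €1.58
Stainless water bottle €16.04: other taxable items → 9% → €1.44
Dresser €553.24: home furniture, buyer-exempt → 0% → €0.00
Nightstand €100.35: home furniture, buyer-exempt → 0% → €0.00
Coat rack €76.74: home furniture, buyer-exempt → 0% → €0.00
Bookshelf €298.27: home furniture, buyer-exempt → 0% → €0.00
Bar stool €114.31: home furniture, buyer-exempt → 0% → €0.00
Canvas tote bag €18.41: other taxable items → 9% → €1.66
Office chair €123.52: home furniture, buyer-exempt → 0% → €0.00
Side table €110.82: home furniture, buyer-exempt → 0% → €0.00
Total tax = €2.82 + €1.58 + €1.44 + €1.66 = €7.50

€7.50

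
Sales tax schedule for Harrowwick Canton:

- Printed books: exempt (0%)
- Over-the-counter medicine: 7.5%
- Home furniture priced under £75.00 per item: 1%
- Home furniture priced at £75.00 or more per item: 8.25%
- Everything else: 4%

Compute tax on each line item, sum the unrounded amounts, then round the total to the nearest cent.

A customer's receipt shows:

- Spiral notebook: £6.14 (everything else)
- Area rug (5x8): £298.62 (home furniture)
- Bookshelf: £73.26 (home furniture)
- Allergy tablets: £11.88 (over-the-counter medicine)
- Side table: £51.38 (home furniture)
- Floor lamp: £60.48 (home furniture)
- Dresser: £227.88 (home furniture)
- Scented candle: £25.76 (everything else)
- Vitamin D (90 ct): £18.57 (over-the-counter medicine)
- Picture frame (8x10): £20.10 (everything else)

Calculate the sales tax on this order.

£49.65

Spiral notebook £6.14: everything else → 4% → £0.2456
Area rug (5x8) £298.62: home furniture, £75.00 or more → 8.25% → £24.63615
Bookshelf £73.26: home furniture, under £75.00 → 1% → £0.7326
Allergy tablets £11.88: over-the-counter medicine → 7.5% → £0.891
Side table £51.38: home furniture, under £75.00 → 1% → £0.5138
Floor lamp £60.48: home furniture, under £75.00 → 1% → £0.6048
Dresser £227.88: home furniture, £75.00 or more → 8.25% → £18.8001
Scented candle £25.76: everything else → 4% → £1.0304
Vitamin D (90 ct) £18.57: over-the-counter medicine → 7.5% → £1.39275
Picture frame (8x10) £20.10: everything else → 4% → £0.804
Unrounded tax sum = £49.6512 → £49.65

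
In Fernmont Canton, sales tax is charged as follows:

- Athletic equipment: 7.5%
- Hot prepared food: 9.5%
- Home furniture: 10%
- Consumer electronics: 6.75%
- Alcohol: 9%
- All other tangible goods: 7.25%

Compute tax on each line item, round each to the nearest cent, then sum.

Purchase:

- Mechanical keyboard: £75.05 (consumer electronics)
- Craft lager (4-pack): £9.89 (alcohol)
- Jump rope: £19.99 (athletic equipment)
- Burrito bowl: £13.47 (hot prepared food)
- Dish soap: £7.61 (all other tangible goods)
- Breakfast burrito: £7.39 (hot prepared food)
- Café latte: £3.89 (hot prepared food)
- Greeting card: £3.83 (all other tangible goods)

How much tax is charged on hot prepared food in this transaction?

£2.35

Burrito bowl £13.47: hot prepared food → 9.5% → £1.28
Breakfast burrito £7.39: hot prepared food → 9.5% → £0.70
Café latte £3.89: hot prepared food → 9.5% → £0.37
Tax on hot prepared food = £1.28 + £0.70 + £0.37 = £2.35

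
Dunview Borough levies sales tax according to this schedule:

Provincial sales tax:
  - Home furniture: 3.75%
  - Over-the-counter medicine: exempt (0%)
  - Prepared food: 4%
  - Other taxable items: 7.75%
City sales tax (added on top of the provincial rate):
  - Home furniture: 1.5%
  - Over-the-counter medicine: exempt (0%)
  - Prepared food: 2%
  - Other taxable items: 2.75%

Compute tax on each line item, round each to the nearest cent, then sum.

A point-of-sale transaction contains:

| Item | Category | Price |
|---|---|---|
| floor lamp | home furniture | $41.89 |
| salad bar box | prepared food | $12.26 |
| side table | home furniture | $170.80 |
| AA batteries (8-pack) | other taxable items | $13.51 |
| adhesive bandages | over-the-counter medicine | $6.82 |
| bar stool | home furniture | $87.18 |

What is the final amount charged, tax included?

Floor lamp $41.89: home furniture → 3.75% + 1.5% city = 5.25% → $2.20
Salad bar box $12.26: prepared food → 4% + 2% city = 6% → $0.74
Side table $170.80: home furniture → 3.75% + 1.5% city = 5.25% → $8.97
AA batteries (8-pack) $13.51: other taxable items → 7.75% + 2.75% city = 10.5% → $1.42
Adhesive bandages $6.82: over-the-counter medicine → 0% + 0% city = 0% → $0.00
Bar stool $87.18: home furniture → 3.75% + 1.5% city = 5.25% → $4.58
Subtotal = $332.46; tax = $17.91; total due = $350.37

$350.37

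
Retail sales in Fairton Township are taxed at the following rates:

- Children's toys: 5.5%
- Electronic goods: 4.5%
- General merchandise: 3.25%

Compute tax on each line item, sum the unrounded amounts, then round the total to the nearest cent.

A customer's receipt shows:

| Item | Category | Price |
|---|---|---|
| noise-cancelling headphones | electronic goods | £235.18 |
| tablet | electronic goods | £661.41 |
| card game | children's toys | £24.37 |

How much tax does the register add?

£41.69

Noise-cancelling headphones £235.18: electronic goods → 4.5% → £10.5831
Tablet £661.41: electronic goods → 4.5% → £29.76345
Card game £24.37: children's toys → 5.5% → £1.34035
Unrounded tax sum = £41.6869 → £41.69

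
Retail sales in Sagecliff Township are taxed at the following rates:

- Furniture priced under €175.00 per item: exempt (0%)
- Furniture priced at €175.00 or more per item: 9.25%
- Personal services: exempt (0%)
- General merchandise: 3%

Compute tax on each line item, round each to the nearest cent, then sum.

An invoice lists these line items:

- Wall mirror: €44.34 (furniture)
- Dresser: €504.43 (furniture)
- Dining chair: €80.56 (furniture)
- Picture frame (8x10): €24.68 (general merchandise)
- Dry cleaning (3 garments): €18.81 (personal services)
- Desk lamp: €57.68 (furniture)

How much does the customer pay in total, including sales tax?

€777.90

Wall mirror €44.34: furniture, under €175.00 → 0% → €0.00
Dresser €504.43: furniture, €175.00 or more → 9.25% → €46.66
Dining chair €80.56: furniture, under €175.00 → 0% → €0.00
Picture frame (8x10) €24.68: general merchandise → 3% → €0.74
Dry cleaning (3 garments) €18.81: personal services → 0% → €0.00
Desk lamp €57.68: furniture, under €175.00 → 0% → €0.00
Subtotal = €730.50; tax = €47.40; total due = €777.90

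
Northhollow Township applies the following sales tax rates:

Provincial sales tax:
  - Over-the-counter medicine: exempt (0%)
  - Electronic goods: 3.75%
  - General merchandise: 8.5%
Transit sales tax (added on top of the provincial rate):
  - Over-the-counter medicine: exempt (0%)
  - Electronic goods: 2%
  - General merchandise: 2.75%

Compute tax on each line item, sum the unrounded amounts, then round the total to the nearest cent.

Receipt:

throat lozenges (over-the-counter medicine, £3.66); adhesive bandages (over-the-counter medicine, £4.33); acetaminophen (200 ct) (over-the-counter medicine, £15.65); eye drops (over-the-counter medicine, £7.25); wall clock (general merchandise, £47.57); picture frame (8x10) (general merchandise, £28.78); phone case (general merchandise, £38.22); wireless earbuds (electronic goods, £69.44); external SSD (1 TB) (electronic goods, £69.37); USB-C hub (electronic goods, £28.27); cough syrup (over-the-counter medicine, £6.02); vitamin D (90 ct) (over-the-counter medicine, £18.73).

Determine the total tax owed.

Throat lozenges £3.66: over-the-counter medicine → 0% + 0% transit = 0% → £0.00
Adhesive bandages £4.33: over-the-counter medicine → 0% + 0% transit = 0% → £0.00
Acetaminophen (200 ct) £15.65: over-the-counter medicine → 0% + 0% transit = 0% → £0.00
Eye drops £7.25: over-the-counter medicine → 0% + 0% transit = 0% → £0.00
Wall clock £47.57: general merchandise → 8.5% + 2.75% transit = 11.25% → £5.351625
Picture frame (8x10) £28.78: general merchandise → 8.5% + 2.75% transit = 11.25% → £3.23775
Phone case £38.22: general merchandise → 8.5% + 2.75% transit = 11.25% → £4.29975
Wireless earbuds £69.44: electronic goods → 3.75% + 2% transit = 5.75% → £3.9928
External SSD (1 TB) £69.37: electronic goods → 3.75% + 2% transit = 5.75% → £3.988775
USB-C hub £28.27: electronic goods → 3.75% + 2% transit = 5.75% → £1.625525
Cough syrup £6.02: over-the-counter medicine → 0% + 0% transit = 0% → £0.00
Vitamin D (90 ct) £18.73: over-the-counter medicine → 0% + 0% transit = 0% → £0.00
Unrounded tax sum = £22.496225 → £22.50

£22.50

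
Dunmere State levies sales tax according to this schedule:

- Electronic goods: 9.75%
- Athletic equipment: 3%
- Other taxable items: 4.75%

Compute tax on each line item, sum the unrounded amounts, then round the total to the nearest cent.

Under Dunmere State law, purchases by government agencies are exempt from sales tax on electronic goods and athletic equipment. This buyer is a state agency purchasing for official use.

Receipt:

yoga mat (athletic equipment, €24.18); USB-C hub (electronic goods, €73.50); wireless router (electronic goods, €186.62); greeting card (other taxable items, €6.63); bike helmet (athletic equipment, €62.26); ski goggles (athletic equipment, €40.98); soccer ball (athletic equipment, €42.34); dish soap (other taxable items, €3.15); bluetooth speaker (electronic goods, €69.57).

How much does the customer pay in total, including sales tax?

Yoga mat €24.18: athletic equipment, buyer-exempt → 0% → €0.00
USB-C hub €73.50: electronic goods, buyer-exempt → 0% → €0.00
Wireless router €186.62: electronic goods, buyer-exempt → 0% → €0.00
Greeting card €6.63: other taxable items → 4.75% → €0.314925
Bike helmet €62.26: athletic equipment, buyer-exempt → 0% → €0.00
Ski goggles €40.98: athletic equipment, buyer-exempt → 0% → €0.00
Soccer ball €42.34: athletic equipment, buyer-exempt → 0% → €0.00
Dish soap €3.15: other taxable items → 4.75% → €0.149625
Bluetooth speaker €69.57: electronic goods, buyer-exempt → 0% → €0.00
Subtotal = €509.23; unrounded tax = €0.46455 → €0.46; total due = €509.69

€509.69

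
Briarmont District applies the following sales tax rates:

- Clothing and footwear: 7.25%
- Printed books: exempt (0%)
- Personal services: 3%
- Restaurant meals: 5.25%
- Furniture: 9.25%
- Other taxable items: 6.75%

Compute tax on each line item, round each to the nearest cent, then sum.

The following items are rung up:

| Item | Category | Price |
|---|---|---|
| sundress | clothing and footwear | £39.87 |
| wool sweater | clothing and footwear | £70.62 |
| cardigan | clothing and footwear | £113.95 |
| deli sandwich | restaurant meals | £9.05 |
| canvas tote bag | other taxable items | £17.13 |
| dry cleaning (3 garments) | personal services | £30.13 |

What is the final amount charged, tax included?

£299.56

Sundress £39.87: clothing and footwear → 7.25% → £2.89
Wool sweater £70.62: clothing and footwear → 7.25% → £5.12
Cardigan £113.95: clothing and footwear → 7.25% → £8.26
Deli sandwich £9.05: restaurant meals → 5.25% → £0.48
Canvas tote bag £17.13: other taxable items → 6.75% → £1.16
Dry cleaning (3 garments) £30.13: personal services → 3% → £0.90
Subtotal = £280.75; tax = £18.81; total due = £299.56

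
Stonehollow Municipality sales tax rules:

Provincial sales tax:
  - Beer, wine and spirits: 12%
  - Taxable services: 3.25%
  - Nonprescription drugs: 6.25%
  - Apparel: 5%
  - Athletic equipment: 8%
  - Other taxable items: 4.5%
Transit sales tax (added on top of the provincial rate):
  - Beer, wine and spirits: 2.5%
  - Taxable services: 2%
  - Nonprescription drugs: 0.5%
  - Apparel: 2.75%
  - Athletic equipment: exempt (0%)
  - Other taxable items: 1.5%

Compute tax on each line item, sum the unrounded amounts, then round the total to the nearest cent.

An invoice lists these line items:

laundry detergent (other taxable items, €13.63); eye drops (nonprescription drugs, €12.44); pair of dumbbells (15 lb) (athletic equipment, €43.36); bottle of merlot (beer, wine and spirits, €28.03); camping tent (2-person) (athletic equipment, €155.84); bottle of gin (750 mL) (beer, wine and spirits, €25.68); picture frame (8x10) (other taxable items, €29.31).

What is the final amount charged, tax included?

€335.43

Laundry detergent €13.63: other taxable items → 4.5% + 1.5% transit = 6% → €0.8178
Eye drops €12.44: nonprescription drugs → 6.25% + 0.5% transit = 6.75% → €0.8397
Pair of dumbbells (15 lb) €43.36: athletic equipment → 8% + 0% transit = 8% → €3.4688
Bottle of merlot €28.03: beer, wine and spirits → 12% + 2.5% transit = 14.5% → €4.06435
Camping tent (2-person) €155.84: athletic equipment → 8% + 0% transit = 8% → €12.4672
Bottle of gin (750 mL) €25.68: beer, wine and spirits → 12% + 2.5% transit = 14.5% → €3.7236
Picture frame (8x10) €29.31: other taxable items → 4.5% + 1.5% transit = 6% → €1.7586
Subtotal = €308.29; unrounded tax = €27.14005 → €27.14; total due = €335.43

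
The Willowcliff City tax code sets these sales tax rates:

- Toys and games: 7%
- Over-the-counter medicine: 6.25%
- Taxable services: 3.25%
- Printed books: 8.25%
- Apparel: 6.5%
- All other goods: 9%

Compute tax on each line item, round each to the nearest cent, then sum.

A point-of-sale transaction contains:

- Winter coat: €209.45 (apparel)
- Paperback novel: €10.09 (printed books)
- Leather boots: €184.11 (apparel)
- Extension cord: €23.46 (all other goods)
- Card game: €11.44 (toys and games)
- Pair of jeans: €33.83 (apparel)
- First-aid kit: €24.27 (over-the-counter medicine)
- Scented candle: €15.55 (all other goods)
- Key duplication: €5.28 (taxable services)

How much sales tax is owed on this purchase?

Winter coat €209.45: apparel → 6.5% → €13.61
Paperback novel €10.09: printed books → 8.25% → €0.83
Leather boots €184.11: apparel → 6.5% → €11.97
Extension cord €23.46: all other goods → 9% → €2.11
Card game €11.44: toys and games → 7% → €0.80
Pair of jeans €33.83: apparel → 6.5% → €2.20
First-aid kit €24.27: over-the-counter medicine → 6.25% → €1.52
Scented candle €15.55: all other goods → 9% → €1.40
Key duplication €5.28: taxable services → 3.25% → €0.17
Total tax = €13.61 + €0.83 + €11.97 + €2.11 + €0.80 + €2.20 + €1.52 + €1.40 + €0.17 = €34.61

€34.61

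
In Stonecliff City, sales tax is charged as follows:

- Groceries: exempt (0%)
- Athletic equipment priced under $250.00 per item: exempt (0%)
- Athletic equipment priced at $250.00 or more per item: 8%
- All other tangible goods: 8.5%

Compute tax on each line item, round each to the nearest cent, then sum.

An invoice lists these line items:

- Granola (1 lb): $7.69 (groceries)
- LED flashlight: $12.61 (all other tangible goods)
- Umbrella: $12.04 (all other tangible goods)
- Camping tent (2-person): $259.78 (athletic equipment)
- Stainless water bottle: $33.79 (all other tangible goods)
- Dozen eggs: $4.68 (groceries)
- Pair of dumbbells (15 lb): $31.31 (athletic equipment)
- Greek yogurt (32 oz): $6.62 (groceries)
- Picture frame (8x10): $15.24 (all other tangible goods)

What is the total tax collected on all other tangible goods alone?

LED flashlight $12.61: all other tangible goods → 8.5% → $1.07
Umbrella $12.04: all other tangible goods → 8.5% → $1.02
Stainless water bottle $33.79: all other tangible goods → 8.5% → $2.87
Picture frame (8x10) $15.24: all other tangible goods → 8.5% → $1.30
Tax on all other tangible goods = $1.07 + $1.02 + $2.87 + $1.30 = $6.26

$6.26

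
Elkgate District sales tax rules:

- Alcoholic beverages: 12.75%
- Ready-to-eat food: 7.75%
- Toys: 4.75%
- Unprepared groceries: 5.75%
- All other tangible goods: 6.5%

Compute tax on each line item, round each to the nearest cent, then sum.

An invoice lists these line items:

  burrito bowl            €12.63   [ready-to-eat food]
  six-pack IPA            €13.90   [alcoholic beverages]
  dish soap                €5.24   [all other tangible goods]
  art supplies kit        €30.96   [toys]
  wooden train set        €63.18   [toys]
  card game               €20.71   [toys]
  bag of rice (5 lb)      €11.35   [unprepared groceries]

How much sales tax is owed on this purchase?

€9.19

Burrito bowl €12.63: ready-to-eat food → 7.75% → €0.98
Six-pack IPA €13.90: alcoholic beverages → 12.75% → €1.77
Dish soap €5.24: all other tangible goods → 6.5% → €0.34
Art supplies kit €30.96: toys → 4.75% → €1.47
Wooden train set €63.18: toys → 4.75% → €3.00
Card game €20.71: toys → 4.75% → €0.98
Bag of rice (5 lb) €11.35: unprepared groceries → 5.75% → €0.65
Total tax = €0.98 + €1.77 + €0.34 + €1.47 + €3.00 + €0.98 + €0.65 = €9.19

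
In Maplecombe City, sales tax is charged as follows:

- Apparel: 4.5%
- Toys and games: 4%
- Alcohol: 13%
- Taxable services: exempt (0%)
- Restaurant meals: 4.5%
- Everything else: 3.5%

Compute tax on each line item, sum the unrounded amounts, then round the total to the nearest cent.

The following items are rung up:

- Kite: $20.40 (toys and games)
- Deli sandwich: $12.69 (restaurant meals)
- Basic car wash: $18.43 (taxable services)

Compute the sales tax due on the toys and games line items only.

$0.82

Kite $20.40: toys and games → 4% → $0.816
Tax on toys and games: unrounded sum = $0.816 → $0.82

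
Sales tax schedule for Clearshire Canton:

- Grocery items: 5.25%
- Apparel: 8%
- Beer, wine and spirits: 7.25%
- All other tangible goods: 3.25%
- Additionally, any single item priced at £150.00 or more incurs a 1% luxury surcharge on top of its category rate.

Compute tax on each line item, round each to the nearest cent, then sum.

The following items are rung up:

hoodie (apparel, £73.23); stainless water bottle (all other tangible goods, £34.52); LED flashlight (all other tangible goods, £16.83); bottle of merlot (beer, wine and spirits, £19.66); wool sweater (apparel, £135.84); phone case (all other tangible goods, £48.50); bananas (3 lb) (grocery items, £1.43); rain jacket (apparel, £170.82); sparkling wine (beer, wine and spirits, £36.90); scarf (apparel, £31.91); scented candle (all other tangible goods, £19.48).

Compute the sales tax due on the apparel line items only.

£34.65

Hoodie £73.23: apparel → 8% → £5.86
Wool sweater £135.84: apparel → 8% → £10.87
Rain jacket £170.82: apparel → 8% + 1% surcharge = 9% → £15.37
Scarf £31.91: apparel → 8% → £2.55
Tax on apparel = £5.86 + £10.87 + £15.37 + £2.55 = £34.65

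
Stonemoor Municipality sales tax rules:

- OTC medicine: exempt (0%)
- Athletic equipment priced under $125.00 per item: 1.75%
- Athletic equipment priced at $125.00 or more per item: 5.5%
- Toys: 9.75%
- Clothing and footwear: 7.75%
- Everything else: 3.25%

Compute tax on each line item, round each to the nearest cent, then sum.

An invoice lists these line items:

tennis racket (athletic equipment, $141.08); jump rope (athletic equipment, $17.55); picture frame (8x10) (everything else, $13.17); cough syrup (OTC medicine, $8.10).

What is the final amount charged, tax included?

Tennis racket $141.08: athletic equipment, $125.00 or more → 5.5% → $7.76
Jump rope $17.55: athletic equipment, under $125.00 → 1.75% → $0.31
Picture frame (8x10) $13.17: everything else → 3.25% → $0.43
Cough syrup $8.10: OTC medicine → 0% → $0.00
Subtotal = $179.90; tax = $8.50; total due = $188.40

$188.40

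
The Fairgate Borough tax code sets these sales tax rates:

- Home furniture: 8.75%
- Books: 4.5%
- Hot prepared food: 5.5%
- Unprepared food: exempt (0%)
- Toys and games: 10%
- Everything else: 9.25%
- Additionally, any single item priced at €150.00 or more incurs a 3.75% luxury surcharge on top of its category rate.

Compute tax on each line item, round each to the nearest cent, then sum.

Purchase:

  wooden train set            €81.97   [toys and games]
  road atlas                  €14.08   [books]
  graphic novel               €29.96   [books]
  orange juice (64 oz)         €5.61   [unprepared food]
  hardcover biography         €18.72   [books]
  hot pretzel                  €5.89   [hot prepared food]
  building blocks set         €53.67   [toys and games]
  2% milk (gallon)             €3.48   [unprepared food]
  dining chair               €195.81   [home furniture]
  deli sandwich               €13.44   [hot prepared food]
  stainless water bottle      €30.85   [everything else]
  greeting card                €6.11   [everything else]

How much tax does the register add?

Wooden train set €81.97: toys and games → 10% → €8.20
Road atlas €14.08: books → 4.5% → €0.63
Graphic novel €29.96: books → 4.5% → €1.35
Orange juice (64 oz) €5.61: unprepared food → 0% → €0.00
Hardcover biography €18.72: books → 4.5% → €0.84
Hot pretzel €5.89: hot prepared food → 5.5% → €0.32
Building blocks set €53.67: toys and games → 10% → €5.37
2% milk (gallon) €3.48: unprepared food → 0% → €0.00
Dining chair €195.81: home furniture → 8.75% + 3.75% surcharge = 12.5% → €24.48
Deli sandwich €13.44: hot prepared food → 5.5% → €0.74
Stainless water bottle €30.85: everything else → 9.25% → €2.85
Greeting card €6.11: everything else → 9.25% → €0.57
Total tax = €8.20 + €0.63 + €1.35 + €0.84 + €0.32 + €5.37 + €24.48 + €0.74 + €2.85 + €0.57 = €45.35

€45.35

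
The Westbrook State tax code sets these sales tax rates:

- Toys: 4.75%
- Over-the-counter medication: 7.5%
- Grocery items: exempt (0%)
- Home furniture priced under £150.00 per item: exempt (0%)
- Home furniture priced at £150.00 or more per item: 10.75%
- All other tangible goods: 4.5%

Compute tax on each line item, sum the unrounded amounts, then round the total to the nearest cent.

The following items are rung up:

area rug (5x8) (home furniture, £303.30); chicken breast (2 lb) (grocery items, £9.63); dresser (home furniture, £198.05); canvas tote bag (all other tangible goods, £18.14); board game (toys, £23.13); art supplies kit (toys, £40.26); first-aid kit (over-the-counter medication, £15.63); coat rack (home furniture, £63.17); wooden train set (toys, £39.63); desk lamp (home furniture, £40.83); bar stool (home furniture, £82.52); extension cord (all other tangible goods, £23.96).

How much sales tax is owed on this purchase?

Area rug (5x8) £303.30: home furniture, £150.00 or more → 10.75% → £32.60475
Chicken breast (2 lb) £9.63: grocery items → 0% → £0.00
Dresser £198.05: home furniture, £150.00 or more → 10.75% → £21.290375
Canvas tote bag £18.14: all other tangible goods → 4.5% → £0.8163
Board game £23.13: toys → 4.75% → £1.098675
Art supplies kit £40.26: toys → 4.75% → £1.91235
First-aid kit £15.63: over-the-counter medication → 7.5% → £1.17225
Coat rack £63.17: home furniture, under £150.00 → 0% → £0.00
Wooden train set £39.63: toys → 4.75% → £1.882425
Desk lamp £40.83: home furniture, under £150.00 → 0% → £0.00
Bar stool £82.52: home furniture, under £150.00 → 0% → £0.00
Extension cord £23.96: all other tangible goods → 4.5% → £1.0782
Unrounded tax sum = £61.855325 → £61.86

£61.86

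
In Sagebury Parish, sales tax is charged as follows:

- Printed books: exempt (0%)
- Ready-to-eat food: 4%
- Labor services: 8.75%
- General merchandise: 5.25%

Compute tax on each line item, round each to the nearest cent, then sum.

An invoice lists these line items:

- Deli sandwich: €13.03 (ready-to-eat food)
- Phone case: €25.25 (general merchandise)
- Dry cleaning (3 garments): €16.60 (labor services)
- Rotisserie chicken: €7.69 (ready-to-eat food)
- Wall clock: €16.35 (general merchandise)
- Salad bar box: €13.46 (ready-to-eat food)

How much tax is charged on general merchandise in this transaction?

Phone case €25.25: general merchandise → 5.25% → €1.33
Wall clock €16.35: general merchandise → 5.25% → €0.86
Tax on general merchandise = €1.33 + €0.86 = €2.19

€2.19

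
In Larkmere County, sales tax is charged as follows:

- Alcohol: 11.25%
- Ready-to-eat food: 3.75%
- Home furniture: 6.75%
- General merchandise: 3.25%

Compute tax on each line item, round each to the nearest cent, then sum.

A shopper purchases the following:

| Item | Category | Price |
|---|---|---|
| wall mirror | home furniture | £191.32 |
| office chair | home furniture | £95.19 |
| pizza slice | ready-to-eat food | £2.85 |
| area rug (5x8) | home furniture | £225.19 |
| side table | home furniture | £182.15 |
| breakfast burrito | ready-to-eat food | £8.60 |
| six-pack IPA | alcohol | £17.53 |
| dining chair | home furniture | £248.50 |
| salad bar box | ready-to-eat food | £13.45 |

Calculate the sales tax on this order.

Wall mirror £191.32: home furniture → 6.75% → £12.91
Office chair £95.19: home furniture → 6.75% → £6.43
Pizza slice £2.85: ready-to-eat food → 3.75% → £0.11
Area rug (5x8) £225.19: home furniture → 6.75% → £15.20
Side table £182.15: home furniture → 6.75% → £12.30
Breakfast burrito £8.60: ready-to-eat food → 3.75% → £0.32
Six-pack IPA £17.53: alcohol → 11.25% → £1.97
Dining chair £248.50: home furniture → 6.75% → £16.77
Salad bar box £13.45: ready-to-eat food → 3.75% → £0.50
Total tax = £12.91 + £6.43 + £0.11 + £15.20 + £12.30 + £0.32 + £1.97 + £16.77 + £0.50 = £66.51

£66.51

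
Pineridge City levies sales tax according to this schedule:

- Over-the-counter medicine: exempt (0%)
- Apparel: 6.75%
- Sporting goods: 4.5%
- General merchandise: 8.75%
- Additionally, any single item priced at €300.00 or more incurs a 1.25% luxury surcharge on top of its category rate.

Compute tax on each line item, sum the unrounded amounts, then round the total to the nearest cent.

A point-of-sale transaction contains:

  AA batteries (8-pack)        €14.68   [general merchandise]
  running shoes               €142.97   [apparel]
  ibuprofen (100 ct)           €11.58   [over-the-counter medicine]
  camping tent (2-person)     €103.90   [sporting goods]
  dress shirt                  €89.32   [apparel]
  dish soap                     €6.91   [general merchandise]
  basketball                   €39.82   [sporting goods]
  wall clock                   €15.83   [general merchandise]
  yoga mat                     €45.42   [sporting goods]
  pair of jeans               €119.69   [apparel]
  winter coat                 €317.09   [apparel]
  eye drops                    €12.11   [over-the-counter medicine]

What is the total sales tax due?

AA batteries (8-pack) €14.68: general merchandise → 8.75% → €1.2845
Running shoes €142.97: apparel → 6.75% → €9.650475
Ibuprofen (100 ct) €11.58: over-the-counter medicine → 0% → €0.00
Camping tent (2-person) €103.90: sporting goods → 4.5% → €4.6755
Dress shirt €89.32: apparel → 6.75% → €6.0291
Dish soap €6.91: general merchandise → 8.75% → €0.604625
Basketball €39.82: sporting goods → 4.5% → €1.7919
Wall clock €15.83: general merchandise → 8.75% → €1.385125
Yoga mat €45.42: sporting goods → 4.5% → €2.0439
Pair of jeans €119.69: apparel → 6.75% → €8.079075
Winter coat €317.09: apparel → 6.75% + 1.25% surcharge = 8% → €25.3672
Eye drops €12.11: over-the-counter medicine → 0% → €0.00
Unrounded tax sum = €60.9114 → €60.91

€60.91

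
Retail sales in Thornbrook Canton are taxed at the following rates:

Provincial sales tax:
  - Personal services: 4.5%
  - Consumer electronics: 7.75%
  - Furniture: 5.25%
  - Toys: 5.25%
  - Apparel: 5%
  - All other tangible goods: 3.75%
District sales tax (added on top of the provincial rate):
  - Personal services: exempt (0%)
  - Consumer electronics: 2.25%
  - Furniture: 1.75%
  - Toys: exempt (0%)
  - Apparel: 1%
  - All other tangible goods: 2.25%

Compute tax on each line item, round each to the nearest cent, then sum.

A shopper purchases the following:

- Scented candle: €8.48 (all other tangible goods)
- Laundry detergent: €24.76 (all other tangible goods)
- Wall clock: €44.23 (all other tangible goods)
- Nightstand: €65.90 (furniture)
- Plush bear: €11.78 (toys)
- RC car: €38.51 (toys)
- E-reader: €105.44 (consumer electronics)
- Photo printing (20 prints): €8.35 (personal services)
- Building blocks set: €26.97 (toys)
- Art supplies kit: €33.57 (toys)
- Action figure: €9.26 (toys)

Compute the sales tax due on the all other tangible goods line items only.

€4.65

Scented candle €8.48: all other tangible goods → 3.75% + 2.25% district = 6% → €0.51
Laundry detergent €24.76: all other tangible goods → 3.75% + 2.25% district = 6% → €1.49
Wall clock €44.23: all other tangible goods → 3.75% + 2.25% district = 6% → €2.65
Tax on all other tangible goods = €0.51 + €1.49 + €2.65 = €4.65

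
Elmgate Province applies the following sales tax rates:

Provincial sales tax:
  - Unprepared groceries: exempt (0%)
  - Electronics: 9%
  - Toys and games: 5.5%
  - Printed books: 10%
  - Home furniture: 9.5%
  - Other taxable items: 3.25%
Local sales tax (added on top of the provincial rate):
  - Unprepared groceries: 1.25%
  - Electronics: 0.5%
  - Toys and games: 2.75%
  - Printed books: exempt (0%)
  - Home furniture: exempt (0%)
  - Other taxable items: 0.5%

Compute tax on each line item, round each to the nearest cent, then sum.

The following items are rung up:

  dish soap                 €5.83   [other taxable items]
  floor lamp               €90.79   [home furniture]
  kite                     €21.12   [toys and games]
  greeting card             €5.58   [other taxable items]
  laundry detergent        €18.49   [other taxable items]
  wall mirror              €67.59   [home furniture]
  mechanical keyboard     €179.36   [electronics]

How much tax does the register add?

Dish soap €5.83: other taxable items → 3.25% + 0.5% local = 3.75% → €0.22
Floor lamp €90.79: home furniture → 9.5% + 0% local = 9.5% → €8.63
Kite €21.12: toys and games → 5.5% + 2.75% local = 8.25% → €1.74
Greeting card €5.58: other taxable items → 3.25% + 0.5% local = 3.75% → €0.21
Laundry detergent €18.49: other taxable items → 3.25% + 0.5% local = 3.75% → €0.69
Wall mirror €67.59: home furniture → 9.5% + 0% local = 9.5% → €6.42
Mechanical keyboard €179.36: electronics → 9% + 0.5% local = 9.5% → €17.04
Total tax = €0.22 + €8.63 + €1.74 + €0.21 + €0.69 + €6.42 + €17.04 = €34.95

€34.95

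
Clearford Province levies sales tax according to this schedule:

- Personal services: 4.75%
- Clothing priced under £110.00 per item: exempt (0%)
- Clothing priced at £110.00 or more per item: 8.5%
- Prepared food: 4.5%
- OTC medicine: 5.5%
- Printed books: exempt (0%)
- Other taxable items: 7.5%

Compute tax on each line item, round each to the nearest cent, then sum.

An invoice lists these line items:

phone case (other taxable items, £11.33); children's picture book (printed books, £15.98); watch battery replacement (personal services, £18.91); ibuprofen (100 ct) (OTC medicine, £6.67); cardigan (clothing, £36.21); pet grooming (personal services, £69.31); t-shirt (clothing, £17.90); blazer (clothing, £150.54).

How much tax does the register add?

Phone case £11.33: other taxable items → 7.5% → £0.85
Children's picture book £15.98: printed books → 0% → £0.00
Watch battery replacement £18.91: personal services → 4.75% → £0.90
Ibuprofen (100 ct) £6.67: OTC medicine → 5.5% → £0.37
Cardigan £36.21: clothing, under £110.00 → 0% → £0.00
Pet grooming £69.31: personal services → 4.75% → £3.29
T-shirt £17.90: clothing, under £110.00 → 0% → £0.00
Blazer £150.54: clothing, £110.00 or more → 8.5% → £12.80
Total tax = £0.85 + £0.90 + £0.37 + £3.29 + £12.80 = £18.21

£18.21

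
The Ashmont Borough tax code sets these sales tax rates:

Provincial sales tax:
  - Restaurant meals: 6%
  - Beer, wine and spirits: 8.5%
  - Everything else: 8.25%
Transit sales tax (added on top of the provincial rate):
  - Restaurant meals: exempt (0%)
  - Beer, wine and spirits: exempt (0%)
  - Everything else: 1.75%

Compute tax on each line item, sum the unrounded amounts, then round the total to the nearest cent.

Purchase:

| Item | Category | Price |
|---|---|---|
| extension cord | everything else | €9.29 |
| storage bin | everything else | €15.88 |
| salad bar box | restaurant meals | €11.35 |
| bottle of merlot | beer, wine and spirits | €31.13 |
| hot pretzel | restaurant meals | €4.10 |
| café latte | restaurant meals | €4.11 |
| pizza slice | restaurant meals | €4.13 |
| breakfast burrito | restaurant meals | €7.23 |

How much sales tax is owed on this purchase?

Extension cord €9.29: everything else → 8.25% + 1.75% transit = 10% → €0.929
Storage bin €15.88: everything else → 8.25% + 1.75% transit = 10% → €1.588
Salad bar box €11.35: restaurant meals → 6% + 0% transit = 6% → €0.681
Bottle of merlot €31.13: beer, wine and spirits → 8.5% + 0% transit = 8.5% → €2.64605
Hot pretzel €4.10: restaurant meals → 6% + 0% transit = 6% → €0.246
Café latte €4.11: restaurant meals → 6% + 0% transit = 6% → €0.2466
Pizza slice €4.13: restaurant meals → 6% + 0% transit = 6% → €0.2478
Breakfast burrito €7.23: restaurant meals → 6% + 0% transit = 6% → €0.4338
Unrounded tax sum = €7.01825 → €7.02

€7.02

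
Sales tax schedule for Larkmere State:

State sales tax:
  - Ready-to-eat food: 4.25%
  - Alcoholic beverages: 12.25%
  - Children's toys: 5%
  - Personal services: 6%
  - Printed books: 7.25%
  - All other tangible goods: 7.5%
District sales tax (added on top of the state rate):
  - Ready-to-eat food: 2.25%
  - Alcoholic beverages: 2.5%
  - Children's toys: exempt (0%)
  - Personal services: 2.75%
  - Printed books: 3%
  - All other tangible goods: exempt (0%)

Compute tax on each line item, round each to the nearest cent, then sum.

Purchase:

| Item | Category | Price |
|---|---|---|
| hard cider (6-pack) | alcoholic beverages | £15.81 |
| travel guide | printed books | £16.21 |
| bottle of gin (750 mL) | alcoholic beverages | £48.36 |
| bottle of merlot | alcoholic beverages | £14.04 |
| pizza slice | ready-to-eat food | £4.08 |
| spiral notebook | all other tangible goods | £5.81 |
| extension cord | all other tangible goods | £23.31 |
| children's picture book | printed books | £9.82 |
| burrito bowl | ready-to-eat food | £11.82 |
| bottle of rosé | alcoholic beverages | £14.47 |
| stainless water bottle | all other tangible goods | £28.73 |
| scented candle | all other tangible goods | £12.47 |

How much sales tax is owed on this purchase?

Hard cider (6-pack) £15.81: alcoholic beverages → 12.25% + 2.5% district = 14.75% → £2.33
Travel guide £16.21: printed books → 7.25% + 3% district = 10.25% → £1.66
Bottle of gin (750 mL) £48.36: alcoholic beverages → 12.25% + 2.5% district = 14.75% → £7.13
Bottle of merlot £14.04: alcoholic beverages → 12.25% + 2.5% district = 14.75% → £2.07
Pizza slice £4.08: ready-to-eat food → 4.25% + 2.25% district = 6.5% → £0.27
Spiral notebook £5.81: all other tangible goods → 7.5% + 0% district = 7.5% → £0.44
Extension cord £23.31: all other tangible goods → 7.5% + 0% district = 7.5% → £1.75
Children's picture book £9.82: printed books → 7.25% + 3% district = 10.25% → £1.01
Burrito bowl £11.82: ready-to-eat food → 4.25% + 2.25% district = 6.5% → £0.77
Bottle of rosé £14.47: alcoholic beverages → 12.25% + 2.5% district = 14.75% → £2.13
Stainless water bottle £28.73: all other tangible goods → 7.5% + 0% district = 7.5% → £2.15
Scented candle £12.47: all other tangible goods → 7.5% + 0% district = 7.5% → £0.94
Total tax = £2.33 + £1.66 + £7.13 + £2.07 + £0.27 + £0.44 + £1.75 + £1.01 + £0.77 + £2.13 + £2.15 + £0.94 = £22.65

£22.65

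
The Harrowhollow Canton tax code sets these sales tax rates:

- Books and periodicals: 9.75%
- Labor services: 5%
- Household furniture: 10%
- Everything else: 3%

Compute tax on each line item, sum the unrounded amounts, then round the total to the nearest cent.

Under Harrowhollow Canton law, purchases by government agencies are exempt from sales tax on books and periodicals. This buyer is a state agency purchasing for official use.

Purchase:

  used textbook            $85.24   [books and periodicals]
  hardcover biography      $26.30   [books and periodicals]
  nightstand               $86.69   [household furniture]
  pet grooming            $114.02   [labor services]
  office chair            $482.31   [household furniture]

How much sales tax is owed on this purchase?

Used textbook $85.24: books and periodicals, buyer-exempt → 0% → $0.00
Hardcover biography $26.30: books and periodicals, buyer-exempt → 0% → $0.00
Nightstand $86.69: household furniture → 10% → $8.669
Pet grooming $114.02: labor services → 5% → $5.701
Office chair $482.31: household furniture → 10% → $48.231
Unrounded tax sum = $62.601 → $62.60

$62.60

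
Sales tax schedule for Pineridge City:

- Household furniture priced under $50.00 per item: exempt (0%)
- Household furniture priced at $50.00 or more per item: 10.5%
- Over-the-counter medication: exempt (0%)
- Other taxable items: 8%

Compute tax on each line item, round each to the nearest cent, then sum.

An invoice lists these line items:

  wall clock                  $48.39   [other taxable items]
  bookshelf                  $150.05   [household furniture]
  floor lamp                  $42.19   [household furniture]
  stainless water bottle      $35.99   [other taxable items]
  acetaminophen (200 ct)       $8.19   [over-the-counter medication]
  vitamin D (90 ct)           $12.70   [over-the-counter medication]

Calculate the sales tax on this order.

Wall clock $48.39: other taxable items → 8% → $3.87
Bookshelf $150.05: household furniture, $50.00 or more → 10.5% → $15.76
Floor lamp $42.19: household furniture, under $50.00 → 0% → $0.00
Stainless water bottle $35.99: other taxable items → 8% → $2.88
Acetaminophen (200 ct) $8.19: over-the-counter medication → 0% → $0.00
Vitamin D (90 ct) $12.70: over-the-counter medication → 0% → $0.00
Total tax = $3.87 + $15.76 + $2.88 = $22.51

$22.51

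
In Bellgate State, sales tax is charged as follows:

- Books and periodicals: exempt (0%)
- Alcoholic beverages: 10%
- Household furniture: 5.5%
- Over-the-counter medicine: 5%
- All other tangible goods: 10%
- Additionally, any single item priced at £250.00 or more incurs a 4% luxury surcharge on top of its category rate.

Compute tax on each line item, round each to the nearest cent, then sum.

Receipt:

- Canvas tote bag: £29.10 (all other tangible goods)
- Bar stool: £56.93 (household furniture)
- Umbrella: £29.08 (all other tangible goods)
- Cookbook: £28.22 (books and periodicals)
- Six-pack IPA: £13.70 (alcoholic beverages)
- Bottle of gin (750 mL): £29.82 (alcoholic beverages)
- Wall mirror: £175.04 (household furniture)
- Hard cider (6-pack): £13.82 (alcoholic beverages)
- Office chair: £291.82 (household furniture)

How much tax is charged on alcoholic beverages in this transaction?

Six-pack IPA £13.70: alcoholic beverages → 10% → £1.37
Bottle of gin (750 mL) £29.82: alcoholic beverages → 10% → £2.98
Hard cider (6-pack) £13.82: alcoholic beverages → 10% → £1.38
Tax on alcoholic beverages = £1.37 + £2.98 + £1.38 = £5.73

£5.73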